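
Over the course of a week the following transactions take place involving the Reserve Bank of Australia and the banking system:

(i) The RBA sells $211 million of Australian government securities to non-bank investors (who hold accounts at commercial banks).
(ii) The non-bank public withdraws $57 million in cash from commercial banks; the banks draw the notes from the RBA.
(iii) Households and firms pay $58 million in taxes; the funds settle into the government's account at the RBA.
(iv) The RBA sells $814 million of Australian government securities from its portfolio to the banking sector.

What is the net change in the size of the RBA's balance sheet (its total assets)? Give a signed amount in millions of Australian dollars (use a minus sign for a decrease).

RBA balance sheet:
  Assets:      Securities −$1025M
  Liabilities: Bank reserves −$1140M, Currency in circulation +$57M, Government deposits +$58M
Commercial banking system:
  Assets:      Reserves at CB −$1140M, Securities +$814M
  Liabilities: Checkable deposits −$326M
Change in total RBA assets = -$1025 million.

-$1025 million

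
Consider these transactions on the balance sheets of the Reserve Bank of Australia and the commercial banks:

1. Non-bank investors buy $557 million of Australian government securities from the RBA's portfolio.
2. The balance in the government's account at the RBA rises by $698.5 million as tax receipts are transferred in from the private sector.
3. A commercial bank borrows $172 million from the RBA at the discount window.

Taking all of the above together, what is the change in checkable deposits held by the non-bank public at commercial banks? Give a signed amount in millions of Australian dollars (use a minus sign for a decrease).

-$1255.5 million

RBA balance sheet:
  Assets:      Securities −$557M, Loans to banks +$172M
  Liabilities: Bank reserves −$1083.5M, Government deposits +$698.5M
Commercial banking system:
  Assets:      Reserves at CB −$1083.5M
  Liabilities: Checkable deposits −$1255.5M, Borrowings from CB +$172M
So the change in checkable deposits held by the non-bank public at commercial banks is -$1255.5 million.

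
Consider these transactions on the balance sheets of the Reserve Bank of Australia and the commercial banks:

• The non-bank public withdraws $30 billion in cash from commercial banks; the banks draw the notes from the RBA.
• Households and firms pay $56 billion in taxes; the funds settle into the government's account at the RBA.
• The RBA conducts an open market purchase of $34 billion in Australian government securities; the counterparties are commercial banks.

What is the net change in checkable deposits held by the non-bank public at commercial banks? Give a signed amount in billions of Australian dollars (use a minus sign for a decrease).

Currency withdrawal $30 billion: non-bank counterparties' bank balances fall → −$30B.
Government account inflow $56 billion: non-bank counterparties' bank balances fall → −$56B.
OMO purchase (from banks) $34 billion: the counterparty is a bank, so public deposits are unchanged → 0.
Net: −30 − 56 + 0 = -$86 billion.

-$86 billion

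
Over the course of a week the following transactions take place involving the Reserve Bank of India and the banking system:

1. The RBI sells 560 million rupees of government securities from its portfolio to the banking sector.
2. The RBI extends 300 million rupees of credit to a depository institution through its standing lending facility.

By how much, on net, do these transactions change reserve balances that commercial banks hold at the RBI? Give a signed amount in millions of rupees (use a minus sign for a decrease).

-260 million

OMO sale (to banks) 560 million rupees: the buying banks pay out of their reserve balances → −560M.
Discount-window loan 300 million rupees: the loan is credited to the bank's reserve account → +300M.
Net: −560 + 300 = -260 million.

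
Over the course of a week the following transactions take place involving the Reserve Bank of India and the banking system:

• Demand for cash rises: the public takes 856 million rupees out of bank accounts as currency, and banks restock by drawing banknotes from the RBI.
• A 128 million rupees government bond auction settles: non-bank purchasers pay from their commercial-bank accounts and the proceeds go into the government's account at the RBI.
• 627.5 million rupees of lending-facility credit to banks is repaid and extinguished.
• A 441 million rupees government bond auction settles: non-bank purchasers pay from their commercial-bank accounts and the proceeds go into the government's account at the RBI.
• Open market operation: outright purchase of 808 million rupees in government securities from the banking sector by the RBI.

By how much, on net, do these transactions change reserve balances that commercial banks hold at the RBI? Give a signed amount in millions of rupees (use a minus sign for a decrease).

-1244.5 million

RBI balance sheet:
  Assets:      Securities +808M, Loans to banks −627.5M
  Liabilities: Bank reserves −1244.5M, Currency in circulation +856M, Government deposits +569M
So the change in reserve balances that commercial banks hold at the RBI is -1244.5 million.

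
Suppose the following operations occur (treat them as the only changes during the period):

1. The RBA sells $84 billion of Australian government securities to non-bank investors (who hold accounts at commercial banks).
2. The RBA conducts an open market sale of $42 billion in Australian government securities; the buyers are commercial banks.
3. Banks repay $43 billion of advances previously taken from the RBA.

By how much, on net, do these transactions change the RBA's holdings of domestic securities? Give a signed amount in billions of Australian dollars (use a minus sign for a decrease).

-$126 billion

Asset sale (to non-banks) $84 billion: securities removed from the RBA's portfolio → −$84B.
OMO sale (to banks) $42 billion: securities removed from the RBA's portfolio → −$42B.
Discount-window repayment $43 billion: the RBA's securities portfolio is untouched → 0.
Net: −84 − 42 + 0 = -$126 billion.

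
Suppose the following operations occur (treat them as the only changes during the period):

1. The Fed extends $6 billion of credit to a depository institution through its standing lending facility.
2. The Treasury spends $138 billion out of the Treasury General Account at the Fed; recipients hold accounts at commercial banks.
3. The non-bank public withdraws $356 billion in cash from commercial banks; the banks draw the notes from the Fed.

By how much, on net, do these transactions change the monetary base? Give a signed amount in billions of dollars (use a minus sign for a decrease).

Discount-window loan $6 billion: Fed balance sheet expands → +$6B.
Government spending $138 billion: a non-base liability converts back to reserves → +$138B.
Currency withdrawal $356 billion: just a shift between currency and reserves — both are base money → 0.
Net: 6 + 138 + 0 = +$144 billion.

+$144 billion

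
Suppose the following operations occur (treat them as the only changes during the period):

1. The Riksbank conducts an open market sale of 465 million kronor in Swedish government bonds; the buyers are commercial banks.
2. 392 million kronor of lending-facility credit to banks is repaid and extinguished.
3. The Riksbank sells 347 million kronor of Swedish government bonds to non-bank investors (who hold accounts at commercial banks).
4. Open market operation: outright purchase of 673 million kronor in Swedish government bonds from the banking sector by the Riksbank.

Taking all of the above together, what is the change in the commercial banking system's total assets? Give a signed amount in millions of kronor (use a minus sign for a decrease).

Riksbank balance sheet:
  Assets:      Securities −139M, Loans to banks −392M
  Liabilities: Bank reserves −531M
Commercial banking system:
  Assets:      Reserves at CB −531M, Securities −208M
  Liabilities: Checkable deposits −347M, Borrowings from CB −392M
Change in total bank assets = -739 million.

-739 million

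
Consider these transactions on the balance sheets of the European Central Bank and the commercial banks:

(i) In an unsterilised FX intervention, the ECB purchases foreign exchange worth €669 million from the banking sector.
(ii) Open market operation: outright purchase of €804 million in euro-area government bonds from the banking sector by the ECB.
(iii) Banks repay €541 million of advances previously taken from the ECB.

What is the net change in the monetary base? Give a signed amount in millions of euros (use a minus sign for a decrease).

+€932 million

FX purchase €669 million: ECB balance sheet expands → +€669M.
OMO purchase (from banks) €804 million: ECB balance sheet expands → +€804M.
Discount-window repayment €541 million: ECB balance sheet contracts → −€541M.
Net: 669 + 804 − 541 = +€932 million.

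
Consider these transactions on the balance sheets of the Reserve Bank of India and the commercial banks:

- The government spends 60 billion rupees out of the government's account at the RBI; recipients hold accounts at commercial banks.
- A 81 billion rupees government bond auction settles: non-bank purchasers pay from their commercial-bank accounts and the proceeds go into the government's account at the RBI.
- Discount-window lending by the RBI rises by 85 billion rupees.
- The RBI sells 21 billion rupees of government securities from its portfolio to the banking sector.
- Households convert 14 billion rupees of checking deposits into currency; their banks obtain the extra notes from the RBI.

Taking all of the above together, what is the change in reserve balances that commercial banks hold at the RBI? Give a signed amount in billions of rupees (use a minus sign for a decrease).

RBI balance sheet:
  Assets:      Securities −21B, Loans to banks +85B
  Liabilities: Bank reserves +29B, Currency in circulation +14B, Government deposits +21B
So the change in reserve balances that commercial banks hold at the RBI is +29 billion.

+29 billion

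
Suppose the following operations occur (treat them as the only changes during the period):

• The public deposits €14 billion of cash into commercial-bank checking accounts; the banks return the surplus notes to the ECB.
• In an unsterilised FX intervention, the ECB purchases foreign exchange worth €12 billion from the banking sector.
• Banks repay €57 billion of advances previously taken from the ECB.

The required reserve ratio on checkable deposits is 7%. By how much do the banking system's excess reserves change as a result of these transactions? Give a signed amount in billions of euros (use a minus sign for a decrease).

-€31.98 billion

Currency deposit €14 billion: reserves +€14B, deposits +€14B.
FX purchase €12 billion: reserves +€12B, deposits 0.
Discount-window repayment €57 billion: reserves −€57B, deposits 0.
Totals: Δreserves = −€31B, Δdeposits = +€14B.
Δrequired reserves = 7% × +€14B = +€0.98B.
Δexcess reserves = Δreserves − Δrequired = −€31B − (+€0.98B) = -€31.98 billion.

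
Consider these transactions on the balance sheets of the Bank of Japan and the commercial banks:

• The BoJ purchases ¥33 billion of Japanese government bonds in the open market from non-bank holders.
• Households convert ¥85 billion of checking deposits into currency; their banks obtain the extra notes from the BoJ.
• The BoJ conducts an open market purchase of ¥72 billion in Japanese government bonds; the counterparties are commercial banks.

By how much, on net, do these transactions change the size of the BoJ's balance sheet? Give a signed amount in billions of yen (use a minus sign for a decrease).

+¥105 billion

Asset purchase (from non-banks) ¥33 billion: a BoJ asset is acquired → +¥33B.
Currency withdrawal ¥85 billion: only the composition of liabilities changes → 0.
OMO purchase (from banks) ¥72 billion: a BoJ asset is acquired → +¥72B.
Net: 33 + 0 + 72 = +¥105 billion.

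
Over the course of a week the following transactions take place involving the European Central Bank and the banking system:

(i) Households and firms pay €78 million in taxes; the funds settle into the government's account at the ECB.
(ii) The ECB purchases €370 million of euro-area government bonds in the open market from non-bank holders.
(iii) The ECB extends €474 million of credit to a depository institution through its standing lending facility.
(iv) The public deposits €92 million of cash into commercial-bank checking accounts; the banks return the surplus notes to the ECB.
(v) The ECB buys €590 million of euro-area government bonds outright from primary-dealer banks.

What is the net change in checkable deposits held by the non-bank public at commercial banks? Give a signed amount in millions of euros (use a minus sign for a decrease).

Government account inflow €78 million: non-bank counterparties' bank balances fall → −€78M.
Asset purchase (from non-banks) €370 million: non-bank counterparties' bank balances rise → +€370M.
Discount-window loan €474 million: the counterparty is a bank, so public deposits are unchanged → 0.
Currency deposit €92 million: non-bank counterparties' bank balances rise → +€92M.
OMO purchase (from banks) €590 million: the counterparty is a bank, so public deposits are unchanged → 0.
Net: −78 + 370 + 0 + 92 + 0 = +€384 million.

+€384 million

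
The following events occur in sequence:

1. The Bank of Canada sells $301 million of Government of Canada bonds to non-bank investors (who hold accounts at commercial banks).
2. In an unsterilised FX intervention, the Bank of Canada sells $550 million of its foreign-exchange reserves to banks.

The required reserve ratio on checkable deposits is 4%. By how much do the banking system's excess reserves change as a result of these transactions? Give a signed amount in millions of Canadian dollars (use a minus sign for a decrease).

Asset sale (to non-banks) $301 million: reserves −$301M, deposits −$301M.
FX sale $550 million: reserves −$550M, deposits 0.
Totals: Δreserves = −$851M, Δdeposits = −$301M.
Δrequired reserves = 4% × −$301M = −$12.04M.
Δexcess reserves = Δreserves − Δrequired = −$851M − (−$12.04M) = -$838.96 million.

-$838.96 million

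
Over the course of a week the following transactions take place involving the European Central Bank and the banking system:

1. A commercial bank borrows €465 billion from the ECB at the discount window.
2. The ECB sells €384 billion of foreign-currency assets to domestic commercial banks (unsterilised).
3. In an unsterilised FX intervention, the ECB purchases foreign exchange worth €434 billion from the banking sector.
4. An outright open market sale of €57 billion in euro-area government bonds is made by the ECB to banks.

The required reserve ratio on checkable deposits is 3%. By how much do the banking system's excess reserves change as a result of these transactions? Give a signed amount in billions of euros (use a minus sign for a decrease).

Discount-window loan €465 billion: reserves +€465B, deposits 0.
FX sale €384 billion: reserves −€384B, deposits 0.
FX purchase €434 billion: reserves +€434B, deposits 0.
OMO sale (to banks) €57 billion: reserves −€57B, deposits 0.
Totals: Δreserves = +€458B, Δdeposits = 0.
Δrequired reserves = 3% × 0 = 0.
Δexcess reserves = Δreserves − Δrequired = +€458B − (0) = +€458 billion.

+€458 billion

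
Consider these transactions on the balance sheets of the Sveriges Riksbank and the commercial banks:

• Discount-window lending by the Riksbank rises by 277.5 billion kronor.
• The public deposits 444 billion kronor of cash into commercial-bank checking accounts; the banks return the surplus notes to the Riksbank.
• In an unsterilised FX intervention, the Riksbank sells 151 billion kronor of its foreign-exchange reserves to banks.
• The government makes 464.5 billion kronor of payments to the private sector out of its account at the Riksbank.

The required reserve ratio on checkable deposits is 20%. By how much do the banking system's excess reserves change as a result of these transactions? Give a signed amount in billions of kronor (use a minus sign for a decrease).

+853.3 billion

Discount-window loan 277.5 billion kronor: reserves +277.5B, deposits 0.
Currency deposit 444 billion kronor: reserves +444B, deposits +444B.
FX sale 151 billion kronor: reserves −151B, deposits 0.
Government spending 464.5 billion kronor: reserves +464.5B, deposits +464.5B.
Totals: Δreserves = +1035B, Δdeposits = +908.5B.
Δrequired reserves = 20% × +908.5B = +181.7B.
Δexcess reserves = Δreserves − Δrequired = +1035B − (+181.7B) = +853.3 billion.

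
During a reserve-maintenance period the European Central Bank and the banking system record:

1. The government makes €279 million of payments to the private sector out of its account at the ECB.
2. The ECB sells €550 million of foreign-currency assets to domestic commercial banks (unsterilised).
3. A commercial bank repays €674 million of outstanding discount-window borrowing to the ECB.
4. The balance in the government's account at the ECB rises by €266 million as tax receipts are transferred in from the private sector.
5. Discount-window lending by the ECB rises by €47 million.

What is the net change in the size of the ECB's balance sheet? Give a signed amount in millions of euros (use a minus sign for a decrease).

-€1177 million

ECB balance sheet:
  Assets:      Loans to banks −€627M, Foreign assets −€550M
  Liabilities: Bank reserves −€1164M, Government deposits −€13M
Change in total ECB assets = -€1177 million.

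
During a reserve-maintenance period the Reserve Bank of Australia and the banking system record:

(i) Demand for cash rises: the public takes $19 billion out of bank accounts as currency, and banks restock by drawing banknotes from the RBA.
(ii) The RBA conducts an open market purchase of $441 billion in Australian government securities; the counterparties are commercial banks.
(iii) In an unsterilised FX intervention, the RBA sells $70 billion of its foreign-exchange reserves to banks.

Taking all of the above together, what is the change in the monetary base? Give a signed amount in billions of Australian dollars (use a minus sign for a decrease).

+$371 billion

RBA balance sheet:
  Assets:      Securities +$441B, Foreign assets −$70B
  Liabilities: Bank reserves +$352B, Currency in circulation +$19B
Commercial banking system:
  Assets:      Reserves at CB +$352B, Securities −$441B, Foreign assets +$70B
  Liabilities: Checkable deposits −$19B
Monetary base = currency + reserves: +$19B + (+$352B) = +$371 billion.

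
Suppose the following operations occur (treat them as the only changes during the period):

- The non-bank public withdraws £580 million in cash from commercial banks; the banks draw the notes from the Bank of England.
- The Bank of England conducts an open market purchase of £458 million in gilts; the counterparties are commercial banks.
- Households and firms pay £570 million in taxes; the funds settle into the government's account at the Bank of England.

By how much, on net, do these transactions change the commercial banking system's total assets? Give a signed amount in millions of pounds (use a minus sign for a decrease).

-£1150 million

Currency withdrawal £580 million: bank balance sheets shrink → −£580M.
OMO purchase (from banks) £458 million: just an asset swap on bank balance sheets → 0.
Government account inflow £570 million: bank balance sheets shrink → −£570M.
Net: −580 + 0 − 570 = -£1150 million.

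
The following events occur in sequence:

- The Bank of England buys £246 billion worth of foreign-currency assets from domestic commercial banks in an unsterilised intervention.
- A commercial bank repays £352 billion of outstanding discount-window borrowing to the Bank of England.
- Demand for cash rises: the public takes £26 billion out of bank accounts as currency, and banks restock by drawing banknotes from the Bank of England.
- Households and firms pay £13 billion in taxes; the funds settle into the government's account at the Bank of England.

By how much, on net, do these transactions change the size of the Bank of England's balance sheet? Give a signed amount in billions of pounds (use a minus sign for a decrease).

-£106 billion

FX purchase £246 billion: a Bank of England asset is acquired → +£246B.
Discount-window repayment £352 billion: a Bank of England asset is shed → −£352B.
Currency withdrawal £26 billion: only the composition of liabilities changes → 0.
Government account inflow £13 billion: only the composition of liabilities changes → 0.
Net: 246 − 352 + 0 + 0 = -£106 billion.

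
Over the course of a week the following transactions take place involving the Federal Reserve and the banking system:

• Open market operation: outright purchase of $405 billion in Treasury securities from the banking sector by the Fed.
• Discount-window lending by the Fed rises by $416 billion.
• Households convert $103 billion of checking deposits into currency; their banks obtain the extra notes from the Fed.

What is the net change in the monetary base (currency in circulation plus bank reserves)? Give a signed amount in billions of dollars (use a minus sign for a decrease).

+$821 billion

Fed balance sheet:
  Assets:      Securities +$405B, Loans to banks +$416B
  Liabilities: Bank reserves +$718B, Currency in circulation +$103B
Monetary base = currency + reserves: +$103B + (+$718B) = +$821 billion.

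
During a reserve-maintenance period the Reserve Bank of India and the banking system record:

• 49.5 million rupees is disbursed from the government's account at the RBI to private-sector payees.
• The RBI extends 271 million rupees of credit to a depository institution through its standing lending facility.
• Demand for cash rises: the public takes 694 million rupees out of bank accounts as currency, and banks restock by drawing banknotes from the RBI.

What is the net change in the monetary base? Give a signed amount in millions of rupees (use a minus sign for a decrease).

RBI balance sheet:
  Assets:      Loans to banks +271M
  Liabilities: Bank reserves −373.5M, Currency in circulation +694M, Government deposits −49.5M
Monetary base = currency + reserves: +694M + (−373.5M) = +320.5 million.

+320.5 million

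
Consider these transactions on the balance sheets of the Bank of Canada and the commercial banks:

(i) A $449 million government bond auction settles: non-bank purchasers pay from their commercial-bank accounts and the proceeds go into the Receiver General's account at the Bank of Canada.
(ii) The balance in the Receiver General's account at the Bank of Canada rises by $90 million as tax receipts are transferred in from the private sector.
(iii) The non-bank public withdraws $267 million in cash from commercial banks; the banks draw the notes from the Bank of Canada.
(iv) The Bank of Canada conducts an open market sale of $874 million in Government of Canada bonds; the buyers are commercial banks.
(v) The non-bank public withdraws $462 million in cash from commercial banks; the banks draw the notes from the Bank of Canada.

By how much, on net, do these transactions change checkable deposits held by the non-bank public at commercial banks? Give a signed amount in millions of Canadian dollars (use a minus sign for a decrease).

-$1268 million

Bank of Canada balance sheet:
  Assets:      Securities −$874M
  Liabilities: Bank reserves −$2142M, Currency in circulation +$729M, Government deposits +$539M
Commercial banking system:
  Assets:      Reserves at CB −$2142M, Securities +$874M
  Liabilities: Checkable deposits −$1268M
So the change in checkable deposits held by the non-bank public at commercial banks is -$1268 million.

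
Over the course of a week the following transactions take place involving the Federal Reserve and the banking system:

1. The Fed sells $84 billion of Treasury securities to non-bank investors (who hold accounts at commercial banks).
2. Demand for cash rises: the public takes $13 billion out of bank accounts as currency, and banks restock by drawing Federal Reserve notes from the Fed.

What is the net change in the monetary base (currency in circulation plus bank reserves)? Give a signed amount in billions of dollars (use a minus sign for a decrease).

-$84 billion

Asset sale (to non-banks) $84 billion: Fed balance sheet contracts → −$84B.
Currency withdrawal $13 billion: just a shift between currency and reserves — both are base money → 0.
Net: −84 + 0 = -$84 billion.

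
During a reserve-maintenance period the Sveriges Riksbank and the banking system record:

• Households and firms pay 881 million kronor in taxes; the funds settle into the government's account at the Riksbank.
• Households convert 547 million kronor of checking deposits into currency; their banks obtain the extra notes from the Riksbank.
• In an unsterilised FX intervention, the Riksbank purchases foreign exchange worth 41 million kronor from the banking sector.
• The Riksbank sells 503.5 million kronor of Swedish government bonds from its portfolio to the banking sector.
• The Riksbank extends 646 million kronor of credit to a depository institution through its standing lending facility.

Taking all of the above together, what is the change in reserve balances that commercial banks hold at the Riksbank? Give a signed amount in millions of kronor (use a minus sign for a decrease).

Government account inflow 881 million kronor: funds move from bank reserves into the government account → −881M.
Currency withdrawal 547 million kronor: banks swap reserves for currency → −547M.
FX purchase 41 million kronor: the Riksbank pays by crediting reserve accounts → +41M.
OMO sale (to banks) 503.5 million kronor: the buying banks pay out of their reserve balances → −503.5M.
Discount-window loan 646 million kronor: the loan is credited to the bank's reserve account → +646M.
Net: −881 − 547 + 41 − 503.5 + 646 = -1244.5 million.

-1244.5 million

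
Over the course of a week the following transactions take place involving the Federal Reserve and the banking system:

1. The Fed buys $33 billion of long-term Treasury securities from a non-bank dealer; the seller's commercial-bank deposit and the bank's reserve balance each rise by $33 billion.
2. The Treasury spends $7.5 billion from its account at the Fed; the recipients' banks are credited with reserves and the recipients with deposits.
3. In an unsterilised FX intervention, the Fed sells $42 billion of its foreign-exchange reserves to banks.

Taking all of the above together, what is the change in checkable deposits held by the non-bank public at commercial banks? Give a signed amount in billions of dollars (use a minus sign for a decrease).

Asset purchase (from non-banks) $33 billion: non-bank counterparties' bank balances rise → +$33B.
Government spending $7.5 billion: non-bank counterparties' bank balances rise → +$7.5B.
FX sale $42 billion: the counterparty is a bank, so public deposits are unchanged → 0.
Net: 33 + 7.5 + 0 = +$40.5 billion.

+$40.5 billion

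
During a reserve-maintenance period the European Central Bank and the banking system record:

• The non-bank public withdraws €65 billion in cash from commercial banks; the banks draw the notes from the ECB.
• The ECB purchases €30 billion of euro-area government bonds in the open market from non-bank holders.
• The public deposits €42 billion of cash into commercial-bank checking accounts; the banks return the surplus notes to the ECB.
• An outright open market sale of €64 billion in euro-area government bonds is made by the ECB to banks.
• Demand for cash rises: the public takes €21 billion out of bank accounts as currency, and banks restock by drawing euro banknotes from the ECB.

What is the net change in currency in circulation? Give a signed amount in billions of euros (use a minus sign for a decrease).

Currency withdrawal €65 billion: notes leave the central bank → +€65B.
Asset purchase (from non-banks) €30 billion: no currency enters or leaves circulation → 0.
Currency deposit €42 billion: notes return to the central bank → −€42B.
OMO sale (to banks) €64 billion: no currency enters or leaves circulation → 0.
Currency withdrawal €21 billion: notes leave the central bank → +€21B.
Net: 65 + 0 − 42 + 0 + 21 = +€44 billion.

+€44 billion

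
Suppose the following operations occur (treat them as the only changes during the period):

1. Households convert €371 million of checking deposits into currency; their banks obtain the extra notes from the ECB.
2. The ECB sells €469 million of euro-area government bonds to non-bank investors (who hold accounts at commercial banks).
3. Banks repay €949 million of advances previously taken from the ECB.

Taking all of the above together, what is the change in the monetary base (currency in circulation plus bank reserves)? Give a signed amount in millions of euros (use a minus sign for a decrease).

-€1418 million

ECB balance sheet:
  Assets:      Securities −€469M, Loans to banks −€949M
  Liabilities: Bank reserves −€1789M, Currency in circulation +€371M
Monetary base = currency + reserves: +€371M + (−€1789M) = -€1418 million.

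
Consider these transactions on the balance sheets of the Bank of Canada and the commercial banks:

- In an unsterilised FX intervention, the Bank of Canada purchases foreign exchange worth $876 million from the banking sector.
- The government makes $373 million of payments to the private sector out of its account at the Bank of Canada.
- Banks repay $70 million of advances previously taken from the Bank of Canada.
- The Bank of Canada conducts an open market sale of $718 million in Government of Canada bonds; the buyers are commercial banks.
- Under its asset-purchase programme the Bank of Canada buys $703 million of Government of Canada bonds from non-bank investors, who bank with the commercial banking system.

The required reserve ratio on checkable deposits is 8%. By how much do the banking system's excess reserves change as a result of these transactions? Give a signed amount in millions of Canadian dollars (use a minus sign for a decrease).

+$1077.92 million

FX purchase $876 million: reserves +$876M, deposits 0.
Government spending $373 million: reserves +$373M, deposits +$373M.
Discount-window repayment $70 million: reserves −$70M, deposits 0.
OMO sale (to banks) $718 million: reserves −$718M, deposits 0.
Asset purchase (from non-banks) $703 million: reserves +$703M, deposits +$703M.
Totals: Δreserves = +$1164M, Δdeposits = +$1076M.
Δrequired reserves = 8% × +$1076M = +$86.08M.
Δexcess reserves = Δreserves − Δrequired = +$1164M − (+$86.08M) = +$1077.92 million.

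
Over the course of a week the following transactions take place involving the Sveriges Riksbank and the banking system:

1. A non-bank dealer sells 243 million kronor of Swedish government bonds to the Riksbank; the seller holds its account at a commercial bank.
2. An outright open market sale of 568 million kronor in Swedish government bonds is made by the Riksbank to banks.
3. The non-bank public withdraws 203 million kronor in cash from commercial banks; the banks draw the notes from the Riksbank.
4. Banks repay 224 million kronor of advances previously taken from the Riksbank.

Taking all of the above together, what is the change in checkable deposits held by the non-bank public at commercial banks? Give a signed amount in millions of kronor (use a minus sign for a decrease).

Riksbank balance sheet:
  Assets:      Securities −325M, Loans to banks −224M
  Liabilities: Bank reserves −752M, Currency in circulation +203M
Commercial banking system:
  Assets:      Reserves at CB −752M, Securities +568M
  Liabilities: Checkable deposits +40M, Borrowings from CB −224M
So the change in checkable deposits held by the non-bank public at commercial banks is +40 million.

+40 million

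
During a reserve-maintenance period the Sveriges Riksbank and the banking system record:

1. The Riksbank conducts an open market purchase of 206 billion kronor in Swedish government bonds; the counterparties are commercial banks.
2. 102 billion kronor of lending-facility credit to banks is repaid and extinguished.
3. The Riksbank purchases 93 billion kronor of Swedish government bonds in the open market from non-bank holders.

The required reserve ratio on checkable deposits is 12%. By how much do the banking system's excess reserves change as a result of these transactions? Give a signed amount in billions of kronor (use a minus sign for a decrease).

OMO purchase (from banks) 206 billion kronor: reserves +206B, deposits 0.
Discount-window repayment 102 billion kronor: reserves −102B, deposits 0.
Asset purchase (from non-banks) 93 billion kronor: reserves +93B, deposits +93B.
Totals: Δreserves = +197B, Δdeposits = +93B.
Δrequired reserves = 12% × +93B = +11.16B.
Δexcess reserves = Δreserves − Δrequired = +197B − (+11.16B) = +185.84 billion.

+185.84 billion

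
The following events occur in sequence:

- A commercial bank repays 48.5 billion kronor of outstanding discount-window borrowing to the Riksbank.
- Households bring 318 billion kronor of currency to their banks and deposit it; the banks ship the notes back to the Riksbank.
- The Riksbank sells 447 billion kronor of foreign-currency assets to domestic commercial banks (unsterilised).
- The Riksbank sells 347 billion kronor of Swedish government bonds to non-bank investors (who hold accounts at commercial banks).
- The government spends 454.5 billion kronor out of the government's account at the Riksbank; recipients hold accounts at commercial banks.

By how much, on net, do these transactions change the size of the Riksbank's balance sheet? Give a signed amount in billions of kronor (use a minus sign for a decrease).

Riksbank balance sheet:
  Assets:      Securities −347B, Loans to banks −48.5B, Foreign assets −447B
  Liabilities: Bank reserves −70B, Currency in circulation −318B, Government deposits −454.5B
Change in total Riksbank assets = -842.5 billion.

-842.5 billion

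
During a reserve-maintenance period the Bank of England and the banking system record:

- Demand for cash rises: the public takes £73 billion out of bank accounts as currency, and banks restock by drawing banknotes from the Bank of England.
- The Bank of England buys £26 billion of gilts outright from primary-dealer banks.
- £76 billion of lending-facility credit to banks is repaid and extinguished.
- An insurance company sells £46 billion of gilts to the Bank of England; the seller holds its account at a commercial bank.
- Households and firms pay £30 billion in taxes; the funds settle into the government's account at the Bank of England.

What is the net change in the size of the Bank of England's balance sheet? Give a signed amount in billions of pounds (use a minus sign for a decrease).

Currency withdrawal £73 billion: only the composition of liabilities changes → 0.
OMO purchase (from banks) £26 billion: a Bank of England asset is acquired → +£26B.
Discount-window repayment £76 billion: a Bank of England asset is shed → −£76B.
Asset purchase (from non-banks) £46 billion: a Bank of England asset is acquired → +£46B.
Government account inflow £30 billion: only the composition of liabilities changes → 0.
Net: 0 + 26 − 76 + 46 + 0 = -£4 billion.

-£4 billion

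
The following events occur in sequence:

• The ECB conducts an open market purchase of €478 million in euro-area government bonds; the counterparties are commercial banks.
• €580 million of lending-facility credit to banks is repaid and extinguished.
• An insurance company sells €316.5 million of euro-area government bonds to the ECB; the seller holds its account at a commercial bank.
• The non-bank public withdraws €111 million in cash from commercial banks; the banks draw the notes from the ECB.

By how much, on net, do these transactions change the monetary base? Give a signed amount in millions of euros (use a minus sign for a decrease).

OMO purchase (from banks) €478 million: ECB balance sheet expands → +€478M.
Discount-window repayment €580 million: ECB balance sheet contracts → −€580M.
Asset purchase (from non-banks) €316.5 million: ECB balance sheet expands → +€316.5M.
Currency withdrawal €111 million: just a shift between currency and reserves — both are base money → 0.
Net: 478 − 580 + 316.5 + 0 = +€214.5 million.

+€214.5 million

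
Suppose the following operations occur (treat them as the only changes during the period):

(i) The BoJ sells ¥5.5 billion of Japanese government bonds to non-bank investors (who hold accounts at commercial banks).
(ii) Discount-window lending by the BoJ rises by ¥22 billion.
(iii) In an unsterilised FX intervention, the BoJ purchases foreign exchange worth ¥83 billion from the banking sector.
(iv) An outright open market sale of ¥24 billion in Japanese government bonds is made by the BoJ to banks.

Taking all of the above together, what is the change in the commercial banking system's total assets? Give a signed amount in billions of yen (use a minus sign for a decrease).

BoJ balance sheet:
  Assets:      Securities −¥29.5B, Loans to banks +¥22B, Foreign assets +¥83B
  Liabilities: Bank reserves +¥75.5B
Commercial banking system:
  Assets:      Reserves at CB +¥75.5B, Securities +¥24B, Foreign assets −¥83B
  Liabilities: Checkable deposits −¥5.5B, Borrowings from CB +¥22B
Change in total bank assets = +¥16.5 billion.

+¥16.5 billion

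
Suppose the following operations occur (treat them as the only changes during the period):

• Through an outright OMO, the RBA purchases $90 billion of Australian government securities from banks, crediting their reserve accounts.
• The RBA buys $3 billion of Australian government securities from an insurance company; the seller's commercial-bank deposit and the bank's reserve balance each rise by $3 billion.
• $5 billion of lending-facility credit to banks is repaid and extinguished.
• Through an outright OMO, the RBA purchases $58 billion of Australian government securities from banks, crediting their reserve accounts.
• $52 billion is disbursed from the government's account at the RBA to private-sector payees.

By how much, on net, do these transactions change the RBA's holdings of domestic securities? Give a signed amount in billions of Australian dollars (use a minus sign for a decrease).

+$151 billion

OMO purchase (from banks) $90 billion: securities added to the RBA's portfolio → +$90B.
Asset purchase (from non-banks) $3 billion: securities added to the RBA's portfolio → +$3B.
Discount-window repayment $5 billion: the RBA's securities portfolio is untouched → 0.
OMO purchase (from banks) $58 billion: securities added to the RBA's portfolio → +$58B.
Government spending $52 billion: the RBA's securities portfolio is untouched → 0.
Net: 90 + 3 + 0 + 58 + 0 = +$151 billion.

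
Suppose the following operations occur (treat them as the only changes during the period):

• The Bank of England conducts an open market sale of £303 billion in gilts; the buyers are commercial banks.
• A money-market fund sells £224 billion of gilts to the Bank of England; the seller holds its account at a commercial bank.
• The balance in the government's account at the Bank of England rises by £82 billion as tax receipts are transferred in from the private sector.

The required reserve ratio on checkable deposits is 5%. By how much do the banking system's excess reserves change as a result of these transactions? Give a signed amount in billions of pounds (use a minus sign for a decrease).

OMO sale (to banks) £303 billion: reserves −£303B, deposits 0.
Asset purchase (from non-banks) £224 billion: reserves +£224B, deposits +£224B.
Government account inflow £82 billion: reserves −£82B, deposits −£82B.
Totals: Δreserves = −£161B, Δdeposits = +£142B.
Δrequired reserves = 5% × +£142B = +£7.1B.
Δexcess reserves = Δreserves − Δrequired = −£161B − (+£7.1B) = -£168.1 billion.

-£168.1 billion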